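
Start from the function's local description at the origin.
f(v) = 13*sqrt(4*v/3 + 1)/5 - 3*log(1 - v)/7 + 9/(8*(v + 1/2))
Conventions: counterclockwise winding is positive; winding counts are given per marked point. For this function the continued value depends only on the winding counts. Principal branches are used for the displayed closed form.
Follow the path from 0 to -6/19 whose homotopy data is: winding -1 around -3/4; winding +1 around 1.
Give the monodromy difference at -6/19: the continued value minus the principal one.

The rational part is single-valued and drops out of the difference; each branch term changes only by its own monodromy.
(-3/7)*log(1 - v/(1)): each positive loop around 1 adds 2*pi*i to the log, so winding +1 contributes (-3/7)*(1)*2*pi*i = -(6/7)*pi*i.
(13/5)*sqrt(1 - v/(-3/4)): winding -1 is odd, the square root flips sign, contributing -2*(13/5)*sqrt(1 - (-6/19)/(-3/4)) = -2*(13/5)*sqrt(11/19) = -(26/95)*sqrt(209).
Summing the contributions at v = -6/19 gives (-(26/95)*sqrt(209)) - ((6/7)*pi)*i.

Continued minus principal equals (-(26/95)*sqrt(209)) - ((6/7)*pi)*i.


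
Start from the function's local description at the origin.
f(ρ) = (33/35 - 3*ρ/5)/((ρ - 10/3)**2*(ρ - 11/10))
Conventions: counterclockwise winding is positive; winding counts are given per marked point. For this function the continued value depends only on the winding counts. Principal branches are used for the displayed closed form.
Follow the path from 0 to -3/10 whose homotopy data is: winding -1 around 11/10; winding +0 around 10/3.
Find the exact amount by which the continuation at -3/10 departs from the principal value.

Continued minus principal equals 0.

The function is rational, hence single-valued: continuing it around any pole returns the same value, so the difference is 0.


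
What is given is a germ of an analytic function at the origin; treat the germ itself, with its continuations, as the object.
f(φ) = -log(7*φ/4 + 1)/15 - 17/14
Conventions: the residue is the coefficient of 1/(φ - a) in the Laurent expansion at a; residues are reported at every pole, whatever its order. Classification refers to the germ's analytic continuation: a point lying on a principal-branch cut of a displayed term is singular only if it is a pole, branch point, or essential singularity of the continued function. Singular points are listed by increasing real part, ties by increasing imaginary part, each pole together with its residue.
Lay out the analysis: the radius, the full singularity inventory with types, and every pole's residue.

Branch term (-1/15)*log(1 - φ/(-4/7)): its argument vanishes at φ = -4/7, a logarithmic branch point, modulus 4/7.
The radius of convergence is the smallest modulus among the singular points: 4/7.

Radius of convergence at 0: 4/7.
At -4/7: a logarithmic branch point.


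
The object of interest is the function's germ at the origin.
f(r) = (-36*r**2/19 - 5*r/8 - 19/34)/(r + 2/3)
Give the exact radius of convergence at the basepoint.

The radius of convergence is 2/3.

Denominator factor (r + 2/3): pole of order 1 at -2/3, modulus 2/3.
The radius of convergence is the smallest modulus among the singular points: 2/3.


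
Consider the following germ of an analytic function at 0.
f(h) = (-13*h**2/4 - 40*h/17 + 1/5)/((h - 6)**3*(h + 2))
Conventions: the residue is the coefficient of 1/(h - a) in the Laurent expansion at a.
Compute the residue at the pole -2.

The residue is 43/2720.

At the order-1 pole -2 set g(h) = (h - (-2))*f(h) = (-13*h**2/4 - 40*h/17 + 1/5)/(h - 6)**3.
Simple pole: residue = g(a) at a = -2, which is 43/2720.


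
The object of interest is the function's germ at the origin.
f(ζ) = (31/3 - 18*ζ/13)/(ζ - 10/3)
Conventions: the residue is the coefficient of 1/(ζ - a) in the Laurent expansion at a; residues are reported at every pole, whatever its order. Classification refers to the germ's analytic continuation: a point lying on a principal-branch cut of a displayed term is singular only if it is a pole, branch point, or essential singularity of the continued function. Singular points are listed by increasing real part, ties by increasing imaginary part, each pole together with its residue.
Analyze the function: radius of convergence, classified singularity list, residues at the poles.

Denominator factor (ζ - 10/3): pole of order 1 at 10/3, modulus 10/3.
The radius of convergence is the smallest modulus among the singular points: 10/3.
At the order-1 pole 10/3 set g(ζ) = (ζ - (10/3))*f(ζ) = 31/3 - 18*ζ/13.
Simple pole: residue = g(a) at a = 10/3, which is 223/39.

Radius of convergence at 0: 10/3.
At 10/3: a pole of order 1; residue 223/39.


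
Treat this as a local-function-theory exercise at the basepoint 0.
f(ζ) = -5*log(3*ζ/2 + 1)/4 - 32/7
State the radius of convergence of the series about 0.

Branch term (-5/4)*log(1 - ζ/(-2/3)): its argument vanishes at ζ = -2/3, a logarithmic branch point, modulus 2/3.
The radius of convergence is the smallest modulus among the singular points: 2/3.

The radius of convergence is 2/3.


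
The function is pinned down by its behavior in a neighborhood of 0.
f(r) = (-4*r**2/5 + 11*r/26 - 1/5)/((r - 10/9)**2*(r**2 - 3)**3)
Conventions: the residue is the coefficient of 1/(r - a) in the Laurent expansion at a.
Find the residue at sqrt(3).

The residue is -8030841147/21744403252 - (93270276873/434888065040)*sqrt(3).

The factor r**2 - 3 splits as (r - a)(r - a') with a = sqrt(3), a' = -sqrt(3). At the order-3 pole a set g(r) = (r - a)^3*f(r) = [(-4*r**2/5 + 11*r/26 - 1/5)/(r - 10/9)**2] / (r - a')^3.
Order-3 pole: residue = g''(a)/2; g''(sqrt(3)) = -8030841147/10872201626 - (93270276873/217444032520)*sqrt(3), so the residue is -8030841147/21744403252 - (93270276873/434888065040)*sqrt(3).


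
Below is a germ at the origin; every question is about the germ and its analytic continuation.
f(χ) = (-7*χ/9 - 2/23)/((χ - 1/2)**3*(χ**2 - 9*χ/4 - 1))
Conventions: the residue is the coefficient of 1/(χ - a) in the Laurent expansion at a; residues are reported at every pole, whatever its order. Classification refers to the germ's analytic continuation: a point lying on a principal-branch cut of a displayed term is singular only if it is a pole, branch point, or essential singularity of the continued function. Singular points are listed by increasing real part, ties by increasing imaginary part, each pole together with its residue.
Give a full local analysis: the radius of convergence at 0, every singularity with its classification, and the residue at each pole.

Radius of convergence at 0: -9/8 + (1/8)*sqrt(145).
At 9/8 - (1/8)*sqrt(145): a pole of order 1; residue 1984/139725 + (256/35235)*sqrt(145).
At 1/2: a pole of order 3; residue -3968/139725.
At 9/8 + (1/8)*sqrt(145): a pole of order 1; residue 1984/139725 - (256/35235)*sqrt(145).


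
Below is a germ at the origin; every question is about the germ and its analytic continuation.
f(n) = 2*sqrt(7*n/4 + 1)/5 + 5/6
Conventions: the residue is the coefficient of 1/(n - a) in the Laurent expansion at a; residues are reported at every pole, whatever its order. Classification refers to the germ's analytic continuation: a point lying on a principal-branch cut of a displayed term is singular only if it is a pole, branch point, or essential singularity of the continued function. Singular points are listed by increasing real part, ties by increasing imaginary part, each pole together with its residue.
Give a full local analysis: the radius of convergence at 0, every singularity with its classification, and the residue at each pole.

Branch term (2/5)*sqrt(1 - n/(-4/7)): its argument vanishes at n = -4/7, a square-root branch point, modulus 4/7.
The radius of convergence is the smallest modulus among the singular points: 4/7.

Radius of convergence at 0: 4/7.
At -4/7: an algebraic (square-root) branch point.


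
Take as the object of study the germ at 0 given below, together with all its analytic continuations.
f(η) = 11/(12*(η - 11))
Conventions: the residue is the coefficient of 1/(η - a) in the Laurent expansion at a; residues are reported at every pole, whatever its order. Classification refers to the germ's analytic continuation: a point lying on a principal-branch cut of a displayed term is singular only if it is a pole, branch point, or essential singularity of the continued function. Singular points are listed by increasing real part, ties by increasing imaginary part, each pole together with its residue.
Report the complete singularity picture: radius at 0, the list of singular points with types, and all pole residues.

Denominator factor (η - 11): pole of order 1 at 11, modulus 11.
The radius of convergence is the smallest modulus among the singular points: 11.
At the order-1 pole 11 set g(η) = (η - (11))*f(η) = 11/12.
Simple pole: residue = g(a) at a = 11, which is 11/12.

Radius of convergence at 0: 11.
At 11: a pole of order 1; residue 11/12.


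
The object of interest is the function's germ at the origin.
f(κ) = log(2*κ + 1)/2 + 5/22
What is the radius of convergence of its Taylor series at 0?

Branch term (1/2)*log(1 - κ/(-1/2)): its argument vanishes at κ = -1/2, a logarithmic branch point, modulus 1/2.
The radius of convergence is the smallest modulus among the singular points: 1/2.

The radius of convergence is 1/2.


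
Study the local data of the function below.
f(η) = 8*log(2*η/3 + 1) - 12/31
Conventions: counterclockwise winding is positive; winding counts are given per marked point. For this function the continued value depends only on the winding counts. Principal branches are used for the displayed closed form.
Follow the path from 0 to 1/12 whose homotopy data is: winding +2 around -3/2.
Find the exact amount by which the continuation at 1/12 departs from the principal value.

The rational part is single-valued and drops out of the difference; each branch term changes only by its own monodromy.
(8)*log(1 - η/(-3/2)): each positive loop around -3/2 adds 2*pi*i to the log, so winding +2 contributes (8)*(2)*2*pi*i = (32)*pi*i.
Summing the contributions at η = 1/12 gives (32)*pi*i.

Continued minus principal equals (32)*pi*i.


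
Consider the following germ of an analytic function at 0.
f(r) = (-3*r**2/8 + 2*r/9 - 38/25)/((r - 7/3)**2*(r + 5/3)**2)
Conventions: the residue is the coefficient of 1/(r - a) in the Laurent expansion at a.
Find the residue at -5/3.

The residue is 67/172800.

At the order-2 pole -5/3 set g(r) = (r - (-5/3))^2*f(r) = (-3*r**2/8 + 2*r/9 - 38/25)/(r - 7/3)**2.
Order-2 pole: residue = g'(a); g'(-5/3) = 67/172800, so the residue is 67/172800.


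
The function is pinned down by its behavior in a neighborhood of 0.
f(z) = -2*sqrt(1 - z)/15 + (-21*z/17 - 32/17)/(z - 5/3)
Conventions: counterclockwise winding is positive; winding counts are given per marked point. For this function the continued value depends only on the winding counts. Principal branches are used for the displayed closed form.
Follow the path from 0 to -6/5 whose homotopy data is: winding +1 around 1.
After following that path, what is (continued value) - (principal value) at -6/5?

Continued minus principal equals (4/75)*sqrt(55).

The rational part is single-valued and drops out of the difference; each branch term changes only by its own monodromy.
(-2/15)*sqrt(1 - z/(1)): winding +1 is odd, the square root flips sign, contributing -2*(-2/15)*sqrt(1 - (-6/5)/(1)) = -2*(-2/15)*sqrt(11/5) = (4/75)*sqrt(55).
Summing the contributions at z = -6/5 gives (4/75)*sqrt(55).


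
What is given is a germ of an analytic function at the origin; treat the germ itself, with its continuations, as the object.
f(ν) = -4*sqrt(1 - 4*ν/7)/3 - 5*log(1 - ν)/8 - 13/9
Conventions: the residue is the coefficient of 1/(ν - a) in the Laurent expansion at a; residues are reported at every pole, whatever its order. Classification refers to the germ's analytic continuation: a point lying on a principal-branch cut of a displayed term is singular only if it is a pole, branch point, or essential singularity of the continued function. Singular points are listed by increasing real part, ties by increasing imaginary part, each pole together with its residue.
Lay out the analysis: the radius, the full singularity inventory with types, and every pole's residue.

Radius of convergence at 0: 1.
At 1: a logarithmic branch point.
At 7/4: an algebraic (square-root) branch point.

Branch term (-4/3)*sqrt(1 - ν/(7/4)): its argument vanishes at ν = 7/4, a square-root branch point, modulus 7/4.
Branch term (-5/8)*log(1 - ν/(1)): its argument vanishes at ν = 1, a logarithmic branch point, modulus 1.
The radius of convergence is the smallest modulus among the singular points: 1.
List the singular points by increasing real part (a conjugate pair: the negative imaginary part first).


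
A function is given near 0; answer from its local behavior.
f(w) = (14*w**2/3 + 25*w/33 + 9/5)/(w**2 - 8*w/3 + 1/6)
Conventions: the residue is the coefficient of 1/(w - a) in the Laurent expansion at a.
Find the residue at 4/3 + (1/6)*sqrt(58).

The residue is 1307/198 + (13829/14355)*sqrt(58).

The factor w**2 - 8*w/3 + 1/6 splits as (w - a)(w - a') with a = 4/3 + (1/6)*sqrt(58), a' = 4/3 - (1/6)*sqrt(58). At the order-1 pole a set g(w) = (w - a)*f(w) = [14*w**2/3 + 25*w/33 + 9/5] / (w - a').
Simple pole: residue = g(a) at a = 4/3 + (1/6)*sqrt(58), which is 1307/198 + (13829/14355)*sqrt(58).


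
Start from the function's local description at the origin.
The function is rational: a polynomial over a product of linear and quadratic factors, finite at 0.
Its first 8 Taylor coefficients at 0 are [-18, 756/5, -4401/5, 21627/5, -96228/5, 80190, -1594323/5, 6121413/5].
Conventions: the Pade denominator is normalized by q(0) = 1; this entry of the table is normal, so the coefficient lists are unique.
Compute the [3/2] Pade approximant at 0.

Taylor coefficients needed (read off): a_0 = -18, a_1 = 756/5, a_2 = -4401/5, a_3 = 21627/5, a_4 = -96228/5, a_5 = 80190.
Write the denominator as Q(μ) = 1 + q1*μ + q2*μ^2. Requiring Q*f - P = O(μ^6) with deg P <= 3 kills the coefficients of μ^4..μ^5 in Q*f:
  μ^4: a_4 + q1*a_3 + q2*a_2 = 0, i.e. -96228/5 + (21627/5)*q1 + (-4401/5)*q2 = 0.
  μ^5: a_5 + q1*a_4 + q2*a_3 = 0, i.e. 80190 + (-96228/5)*q1 + (21627/5)*q2 = 0.
Solving this linear system: q1 = 16082/2247, q2 = 9966/749.
The numerator is Q*f truncated at degree 3: P0 = a_0 = -18; P1 = a_1 + q1*a_0 = 83784/3745; P2 = a_2 + q1*a_1 + q2*a_0 = -28125/749; P3 = a_3 + q1*a_2 + q2*a_1 = 28125/749.

The Pade approximant has numerator coefficients [-18, 83784/3745, -28125/749, 28125/749]; denominator coefficients [1, 16082/2247, 9966/749].


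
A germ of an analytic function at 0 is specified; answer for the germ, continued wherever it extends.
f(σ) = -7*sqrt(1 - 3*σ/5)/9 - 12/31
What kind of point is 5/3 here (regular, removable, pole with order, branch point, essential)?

The point is an algebraic (square-root) branch point.

The term (-7/9)*sqrt(1 - σ/(5/3)) has argument 1 - 5/3/(5/3) = 0 at 5/3: a square-root (algebraic, two-sheeted) branch point; the remaining terms are analytic or single-valued there.


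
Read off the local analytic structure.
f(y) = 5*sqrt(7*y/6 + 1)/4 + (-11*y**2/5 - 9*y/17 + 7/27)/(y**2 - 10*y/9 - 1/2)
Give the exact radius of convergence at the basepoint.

The radius of convergence is -5/9 + (1/18)*sqrt(262).

Denominator factor (y**2 - 10*y/9 - 1/2): discriminant 262/81, real irrational roots 5/9 + (1/18)*sqrt(262) and 5/9 - (1/18)*sqrt(262); poles of order 1, moduli 5/9 + (1/18)*sqrt(262) and -5/9 + (1/18)*sqrt(262).
Branch term (5/4)*sqrt(1 - y/(-6/7)): its argument vanishes at y = -6/7, a square-root branch point, modulus 6/7.
The radius of convergence is the smallest modulus among the singular points: -5/9 + (1/18)*sqrt(262).


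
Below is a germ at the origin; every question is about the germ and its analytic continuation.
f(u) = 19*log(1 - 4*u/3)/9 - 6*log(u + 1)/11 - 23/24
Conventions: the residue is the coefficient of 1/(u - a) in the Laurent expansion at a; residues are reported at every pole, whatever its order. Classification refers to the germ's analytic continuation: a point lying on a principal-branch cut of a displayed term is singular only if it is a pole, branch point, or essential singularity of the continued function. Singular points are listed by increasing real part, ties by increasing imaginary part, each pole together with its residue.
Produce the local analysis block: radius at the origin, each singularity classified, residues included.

Branch term (19/9)*log(1 - u/(3/4)): its argument vanishes at u = 3/4, a logarithmic branch point, modulus 3/4.
Branch term (-6/11)*log(1 - u/(-1)): its argument vanishes at u = -1, a logarithmic branch point, modulus 1.
The radius of convergence is the smallest modulus among the singular points: 3/4.
List the singular points by increasing real part (a conjugate pair: the negative imaginary part first).

Radius of convergence at 0: 3/4.
At -1: a logarithmic branch point.
At 3/4: a logarithmic branch point.


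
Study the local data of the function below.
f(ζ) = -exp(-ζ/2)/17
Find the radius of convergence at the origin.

The radius of convergence is infinite.

The factor exp(-ζ/2) is entire and contributes no finite singular point.
The polynomial part has no poles.
No finite singular points: the Taylor series at 0 converges everywhere.


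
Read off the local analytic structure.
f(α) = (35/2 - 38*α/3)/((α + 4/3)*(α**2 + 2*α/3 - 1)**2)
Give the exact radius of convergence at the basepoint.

Denominator factor (α**2 + 2*α/3 - 1)^2: discriminant 40/9, real irrational roots -1/3 + (1/3)*sqrt(10) and -1/3 - (1/3)*sqrt(10); poles of order 2, moduli -1/3 + (1/3)*sqrt(10) and 1/3 + (1/3)*sqrt(10).
Denominator factor (α + 4/3): pole of order 1 at -4/3, modulus 4/3.
The radius of convergence is the smallest modulus among the singular points: -1/3 + (1/3)*sqrt(10).

The radius of convergence is -1/3 + (1/3)*sqrt(10).


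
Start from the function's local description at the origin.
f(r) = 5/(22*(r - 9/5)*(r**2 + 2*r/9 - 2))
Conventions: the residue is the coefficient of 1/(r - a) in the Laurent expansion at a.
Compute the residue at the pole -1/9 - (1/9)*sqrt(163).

The residue is -125/1804 + (1075/147026)*sqrt(163).

The factor r**2 + 2*r/9 - 2 splits as (r - a)(r - a') with a = -1/9 - (1/9)*sqrt(163), a' = -1/9 + (1/9)*sqrt(163). At the order-1 pole a set g(r) = (r - a)*f(r) = [5/(22*(r - 9/5))] / (r - a').
Simple pole: residue = g(a) at a = -1/9 - (1/9)*sqrt(163), which is -125/1804 + (1075/147026)*sqrt(163).


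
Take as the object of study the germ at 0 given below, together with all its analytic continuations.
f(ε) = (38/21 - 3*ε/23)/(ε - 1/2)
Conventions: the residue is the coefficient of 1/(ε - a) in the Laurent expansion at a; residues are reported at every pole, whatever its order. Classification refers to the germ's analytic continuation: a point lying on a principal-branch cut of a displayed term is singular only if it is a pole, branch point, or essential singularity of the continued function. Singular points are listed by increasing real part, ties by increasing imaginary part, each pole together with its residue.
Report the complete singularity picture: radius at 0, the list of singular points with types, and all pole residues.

Radius of convergence at 0: 1/2.
At 1/2: a pole of order 1; residue 1685/966.

Denominator factor (ε - 1/2): pole of order 1 at 1/2, modulus 1/2.
The radius of convergence is the smallest modulus among the singular points: 1/2.
At the order-1 pole 1/2 set g(ε) = (ε - (1/2))*f(ε) = 38/21 - 3*ε/23.
Simple pole: residue = g(a) at a = 1/2, which is 1685/966.


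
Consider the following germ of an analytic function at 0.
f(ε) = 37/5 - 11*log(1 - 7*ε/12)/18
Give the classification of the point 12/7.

The term (-11/18)*log(1 - ε/(12/7)) has argument 1 - 12/7/(12/7) = 0 at 12/7: a logarithmic (infinitely-sheeted) branch point; the remaining terms are analytic or single-valued there.

The point is a logarithmic branch point.


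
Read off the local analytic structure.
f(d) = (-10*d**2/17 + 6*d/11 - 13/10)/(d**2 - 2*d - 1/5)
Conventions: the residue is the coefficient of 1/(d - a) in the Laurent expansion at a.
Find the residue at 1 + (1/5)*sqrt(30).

The residue is -59/187 - (1277/7480)*sqrt(30).

The factor d**2 - 2*d - 1/5 splits as (d - a)(d - a') with a = 1 + (1/5)*sqrt(30), a' = 1 - (1/5)*sqrt(30). At the order-1 pole a set g(d) = (d - a)*f(d) = [-10*d**2/17 + 6*d/11 - 13/10] / (d - a').
Simple pole: residue = g(a) at a = 1 + (1/5)*sqrt(30), which is -59/187 - (1277/7480)*sqrt(30).


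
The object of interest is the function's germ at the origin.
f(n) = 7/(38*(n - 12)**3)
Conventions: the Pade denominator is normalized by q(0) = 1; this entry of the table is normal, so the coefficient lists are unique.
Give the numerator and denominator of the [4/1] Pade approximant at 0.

The Pade approximant has numerator coefficients [-7/65664, -7/492480, -7/5253120, -7/70917120, -7/1361608704]; denominator coefficients [1, -7/60].


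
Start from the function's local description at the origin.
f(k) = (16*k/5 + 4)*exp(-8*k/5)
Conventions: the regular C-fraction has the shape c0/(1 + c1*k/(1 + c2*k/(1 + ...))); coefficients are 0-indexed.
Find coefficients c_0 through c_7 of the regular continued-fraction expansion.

Taylor coefficients (expand at 0): a_0 = 4, a_1 = -16/5, a_2 = 0, a_3 = 512/375, a_4 = -2048/1875, a_5 = 8192/15625, a_6 = -131072/703125, a_7 = 262144/4921875.
c0 = a_0 = 4. Peel one level at a time: if S = 1 + c*k/S' with S'(0) = 1, then c is the k-coefficient of S and S' = c*k/(S - 1).
S_1 = c0/f = 1 + (4/5)*k + (16/25)*k^2 + ...; c1 = 4/5.
S_2 = c1*k/(S_1 - 1) = 1 + (-4/5)*k + (32/75)*k^2 + ...; c2 = -4/5.
S_3 = c2*k/(S_2 - 1) = 1 + (8/15)*k + (-32/225)*k^2 + ...; c3 = 8/15.
S_4 = c3*k/(S_3 - 1) = 1 + (4/15)*k + (-64/375)*k^2 + ...; c4 = 4/15.
S_5 = c4*k/(S_4 - 1) = 1 + (16/25)*k + (176/625)*k^2 + ...; c5 = 16/25.
S_6 = c5*k/(S_5 - 1) = 1 + (-11/25)*k + (31/875)*k^2 + ...; c6 = -11/25.
S_7 = c6*k/(S_6 - 1) = 1 + (31/385)*k + ...; c7 = 31/385.

The regular C-fraction coefficients are [4, 4/5, -4/5, 8/15, 4/15, 16/25, -11/25, 31/385].


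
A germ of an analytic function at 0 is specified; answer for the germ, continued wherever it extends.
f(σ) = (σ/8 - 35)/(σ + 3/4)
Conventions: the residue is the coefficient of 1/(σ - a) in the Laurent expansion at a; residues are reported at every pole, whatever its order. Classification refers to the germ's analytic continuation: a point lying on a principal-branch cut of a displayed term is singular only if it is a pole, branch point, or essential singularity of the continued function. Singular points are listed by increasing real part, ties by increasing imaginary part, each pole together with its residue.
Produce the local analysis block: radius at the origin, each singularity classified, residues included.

Radius of convergence at 0: 3/4.
At -3/4: a pole of order 1; residue -1123/32.

Denominator factor (σ + 3/4): pole of order 1 at -3/4, modulus 3/4.
The radius of convergence is the smallest modulus among the singular points: 3/4.
At the order-1 pole -3/4 set g(σ) = (σ - (-3/4))*f(σ) = σ/8 - 35.
Simple pole: residue = g(a) at a = -3/4, which is -1123/32.


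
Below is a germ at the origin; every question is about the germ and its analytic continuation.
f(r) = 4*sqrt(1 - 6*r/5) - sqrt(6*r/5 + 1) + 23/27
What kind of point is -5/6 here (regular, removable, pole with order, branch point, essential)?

The point is an algebraic (square-root) branch point.

The term (-1)*sqrt(1 - r/(-5/6)) has argument 1 - -5/6/(-5/6) = 0 at -5/6: a square-root (algebraic, two-sheeted) branch point; the remaining terms are analytic or single-valued there.


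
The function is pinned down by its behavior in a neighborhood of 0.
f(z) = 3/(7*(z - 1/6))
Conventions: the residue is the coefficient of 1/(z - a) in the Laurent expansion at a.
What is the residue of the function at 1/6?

The residue is 3/7.

At the order-1 pole 1/6 set g(z) = (z - (1/6))*f(z) = 3/7.
Simple pole: residue = g(a) at a = 1/6, which is 3/7.


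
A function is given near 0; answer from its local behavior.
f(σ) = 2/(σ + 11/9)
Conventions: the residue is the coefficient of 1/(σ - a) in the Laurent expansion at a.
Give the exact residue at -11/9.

At the order-1 pole -11/9 set g(σ) = (σ - (-11/9))*f(σ) = 2.
Simple pole: residue = g(a) at a = -11/9, which is 2.

The residue is 2.


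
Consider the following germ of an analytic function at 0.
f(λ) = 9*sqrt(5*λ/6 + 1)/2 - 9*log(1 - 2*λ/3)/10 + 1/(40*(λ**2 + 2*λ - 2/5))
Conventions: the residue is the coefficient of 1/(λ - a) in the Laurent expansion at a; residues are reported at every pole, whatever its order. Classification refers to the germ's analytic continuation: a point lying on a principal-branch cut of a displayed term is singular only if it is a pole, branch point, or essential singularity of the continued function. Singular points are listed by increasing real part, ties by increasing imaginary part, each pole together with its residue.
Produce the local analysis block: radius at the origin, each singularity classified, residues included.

Denominator factor (λ**2 + 2*λ - 2/5): discriminant 28/5, real irrational roots -1 + (1/5)*sqrt(35) and -1 - (1/5)*sqrt(35); poles of order 1, moduli -1 + (1/5)*sqrt(35) and 1 + (1/5)*sqrt(35).
Branch term (9/2)*sqrt(1 - λ/(-6/5)): its argument vanishes at λ = -6/5, a square-root branch point, modulus 6/5.
Branch term (-9/10)*log(1 - λ/(3/2)): its argument vanishes at λ = 3/2, a logarithmic branch point, modulus 3/2.
The radius of convergence is the smallest modulus among the singular points: -1 + (1/5)*sqrt(35).
The branch terms are analytic at -1 - (1/5)*sqrt(35) and contribute nothing to the residue; only the rational part matters.
The factor λ**2 + 2*λ - 2/5 splits as (λ - a)(λ - a') with a = -1 - (1/5)*sqrt(35), a' = -1 + (1/5)*sqrt(35). At the order-1 pole a set g(λ) = (λ - a)*(rational part) = [1/40] / (λ - a').
Simple pole: residue = g(a) at a = -1 - (1/5)*sqrt(35), which is -(1/560)*sqrt(35).
The branch terms are analytic at -1 + (1/5)*sqrt(35) and contribute nothing to the residue; only the rational part matters.
The factor λ**2 + 2*λ - 2/5 splits as (λ - a)(λ - a') with a = -1 + (1/5)*sqrt(35), a' = -1 - (1/5)*sqrt(35). At the order-1 pole a set g(λ) = (λ - a)*(rational part) = [1/40] / (λ - a').
Simple pole: residue = g(a) at a = -1 + (1/5)*sqrt(35), which is (1/560)*sqrt(35).
List the singular points by increasing real part (a conjugate pair: the negative imaginary part first).

Radius of convergence at 0: -1 + (1/5)*sqrt(35).
At -1 - (1/5)*sqrt(35): a pole of order 1; residue -(1/560)*sqrt(35).
At -6/5: an algebraic (square-root) branch point.
At -1 + (1/5)*sqrt(35): a pole of order 1; residue (1/560)*sqrt(35).
At 3/2: a logarithmic branch point.


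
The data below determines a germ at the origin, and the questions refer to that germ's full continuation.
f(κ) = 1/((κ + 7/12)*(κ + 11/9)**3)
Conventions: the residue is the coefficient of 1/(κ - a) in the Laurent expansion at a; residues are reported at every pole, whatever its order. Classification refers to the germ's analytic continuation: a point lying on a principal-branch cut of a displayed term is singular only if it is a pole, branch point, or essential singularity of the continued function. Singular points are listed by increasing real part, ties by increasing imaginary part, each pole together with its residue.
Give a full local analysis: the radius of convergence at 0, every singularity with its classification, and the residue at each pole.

Denominator factor (κ + 7/12): pole of order 1 at -7/12, modulus 7/12.
Denominator factor (κ + 11/9)^3: pole of order 3 at -11/9, modulus 11/9.
The radius of convergence is the smallest modulus among the singular points: 7/12.
At the order-3 pole -11/9 set g(κ) = (κ - (-11/9))^3*f(κ) = 1/(κ + 7/12).
Order-3 pole: residue = g''(a)/2; g''(-11/9) = -93312/12167, so the residue is -46656/12167.
At the order-1 pole -7/12 set g(κ) = (κ - (-7/12))*f(κ) = (κ + 11/9)**(-3).
Simple pole: residue = g(a) at a = -7/12, which is 46656/12167.
List the singular points by increasing real part (a conjugate pair: the negative imaginary part first).

Radius of convergence at 0: 7/12.
At -11/9: a pole of order 3; residue -46656/12167.
At -7/12: a pole of order 1; residue 46656/12167.


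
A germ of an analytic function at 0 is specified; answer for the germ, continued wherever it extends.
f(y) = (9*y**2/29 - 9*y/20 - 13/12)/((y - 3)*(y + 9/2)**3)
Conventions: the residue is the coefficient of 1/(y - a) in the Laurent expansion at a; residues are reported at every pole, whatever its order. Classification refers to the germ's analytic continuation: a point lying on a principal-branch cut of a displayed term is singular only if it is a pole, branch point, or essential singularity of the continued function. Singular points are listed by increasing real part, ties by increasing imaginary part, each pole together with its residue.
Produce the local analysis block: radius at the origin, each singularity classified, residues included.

Denominator factor (y - 3): pole of order 1 at 3, modulus 3.
Denominator factor (y + 9/2)^3: pole of order 3 at -9/2, modulus 9/2.
The radius of convergence is the smallest modulus among the singular points: 3.
At the order-3 pole -9/2 set g(y) = (y - (-9/2))^3*f(y) = (9*y**2/29 - 9*y/20 - 13/12)/(y - 3).
Order-3 pole: residue = g''(a)/2; g''(-9/2) = -2504/1468125, so the residue is -1252/1468125.
At the order-1 pole 3 set g(y) = (y - (3))*f(y) = (9*y**2/29 - 9*y/20 - 13/12)/(y + 9/2)**3.
Simple pole: residue = g(a) at a = 3, which is 1252/1468125.
List the singular points by increasing real part (a conjugate pair: the negative imaginary part first).

Radius of convergence at 0: 3.
At -9/2: a pole of order 3; residue -1252/1468125.
At 3: a pole of order 1; residue 1252/1468125.


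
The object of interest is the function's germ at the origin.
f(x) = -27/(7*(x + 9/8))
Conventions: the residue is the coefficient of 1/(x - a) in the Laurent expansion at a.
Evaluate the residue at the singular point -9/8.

At the order-1 pole -9/8 set g(x) = (x - (-9/8))*f(x) = -27/7.
Simple pole: residue = g(a) at a = -9/8, which is -27/7.

The residue is -27/7.


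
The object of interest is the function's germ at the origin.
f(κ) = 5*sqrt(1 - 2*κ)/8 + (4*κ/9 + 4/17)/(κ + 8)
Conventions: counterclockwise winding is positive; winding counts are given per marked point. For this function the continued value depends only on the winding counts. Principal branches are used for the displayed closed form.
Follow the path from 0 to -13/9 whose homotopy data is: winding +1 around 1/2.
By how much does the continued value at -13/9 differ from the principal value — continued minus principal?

The rational part is single-valued and drops out of the difference; each branch term changes only by its own monodromy.
(5/8)*sqrt(1 - κ/(1/2)): winding +1 is odd, the square root flips sign, contributing -2*(5/8)*sqrt(1 - (-13/9)/(1/2)) = -2*(5/8)*sqrt(35/9) = -(5/12)*sqrt(35).
Summing the contributions at κ = -13/9 gives -(5/12)*sqrt(35).

Continued minus principal equals -(5/12)*sqrt(35).


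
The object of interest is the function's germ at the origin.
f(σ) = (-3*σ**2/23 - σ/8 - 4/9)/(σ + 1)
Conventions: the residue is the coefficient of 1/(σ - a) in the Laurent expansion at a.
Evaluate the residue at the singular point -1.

The residue is -745/1656.

At the order-1 pole -1 set g(σ) = (σ - (-1))*f(σ) = -3*σ**2/23 - σ/8 - 4/9.
Simple pole: residue = g(a) at a = -1, which is -745/1656.


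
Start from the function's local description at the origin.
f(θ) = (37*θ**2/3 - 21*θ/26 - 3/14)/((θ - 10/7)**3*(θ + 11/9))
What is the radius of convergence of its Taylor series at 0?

The radius of convergence is 11/9.

Denominator factor (θ - 10/7)^3: pole of order 3 at 10/7, modulus 10/7.
Denominator factor (θ + 11/9): pole of order 1 at -11/9, modulus 11/9.
The radius of convergence is the smallest modulus among the singular points: 11/9.


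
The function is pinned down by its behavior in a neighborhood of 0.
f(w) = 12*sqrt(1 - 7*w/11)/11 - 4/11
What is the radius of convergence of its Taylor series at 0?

The radius of convergence is 11/7.

Branch term (12/11)*sqrt(1 - w/(11/7)): its argument vanishes at w = 11/7, a square-root branch point, modulus 11/7.
The radius of convergence is the smallest modulus among the singular points: 11/7.


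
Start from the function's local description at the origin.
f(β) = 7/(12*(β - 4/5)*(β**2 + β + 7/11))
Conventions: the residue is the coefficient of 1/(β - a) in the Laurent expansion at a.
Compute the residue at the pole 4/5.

The residue is 1925/6852.

At the order-1 pole 4/5 set g(β) = (β - (4/5))*f(β) = 7/(12*(β**2 + β + 7/11)).
Simple pole: residue = g(a) at a = 4/5, which is 1925/6852.


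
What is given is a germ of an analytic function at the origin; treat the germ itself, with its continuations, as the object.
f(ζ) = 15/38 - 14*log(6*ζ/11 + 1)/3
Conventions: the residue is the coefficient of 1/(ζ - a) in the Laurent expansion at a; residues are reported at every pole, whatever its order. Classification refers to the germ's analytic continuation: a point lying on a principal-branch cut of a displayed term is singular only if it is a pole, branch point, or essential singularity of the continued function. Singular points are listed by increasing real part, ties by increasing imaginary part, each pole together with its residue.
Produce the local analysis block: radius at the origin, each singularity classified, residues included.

Branch term (-14/3)*log(1 - ζ/(-11/6)): its argument vanishes at ζ = -11/6, a logarithmic branch point, modulus 11/6.
The radius of convergence is the smallest modulus among the singular points: 11/6.

Radius of convergence at 0: 11/6.
At -11/6: a logarithmic branch point.


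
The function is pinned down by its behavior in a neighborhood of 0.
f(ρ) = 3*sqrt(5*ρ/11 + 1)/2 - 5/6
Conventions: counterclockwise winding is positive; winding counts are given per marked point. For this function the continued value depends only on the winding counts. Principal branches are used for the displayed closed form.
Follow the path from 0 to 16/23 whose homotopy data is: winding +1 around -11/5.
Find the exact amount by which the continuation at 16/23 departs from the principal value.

The rational part is single-valued and drops out of the difference; each branch term changes only by its own monodromy.
(3/2)*sqrt(1 - ρ/(-11/5)): winding +1 is odd, the square root flips sign, contributing -2*(3/2)*sqrt(1 - (16/23)/(-11/5)) = -2*(3/2)*sqrt(333/253) = -(9/253)*sqrt(9361).
Summing the contributions at ρ = 16/23 gives -(9/253)*sqrt(9361).

Continued minus principal equals -(9/253)*sqrt(9361).


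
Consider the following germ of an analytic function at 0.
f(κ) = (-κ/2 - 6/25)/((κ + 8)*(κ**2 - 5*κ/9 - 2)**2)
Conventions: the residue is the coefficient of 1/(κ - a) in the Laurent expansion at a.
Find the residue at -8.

At the order-1 pole -8 set g(κ) = (κ - (-8))*f(κ) = (-κ/2 - 6/25)/(κ**2 - 5*κ/9 - 2)**2.
Simple pole: residue = g(a) at a = -8, which is 3807/4470050.

The residue is 3807/4470050.


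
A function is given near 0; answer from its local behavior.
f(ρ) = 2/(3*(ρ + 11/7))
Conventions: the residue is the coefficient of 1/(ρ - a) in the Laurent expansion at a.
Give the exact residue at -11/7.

At the order-1 pole -11/7 set g(ρ) = (ρ - (-11/7))*f(ρ) = 2/3.
Simple pole: residue = g(a) at a = -11/7, which is 2/3.

The residue is 2/3.


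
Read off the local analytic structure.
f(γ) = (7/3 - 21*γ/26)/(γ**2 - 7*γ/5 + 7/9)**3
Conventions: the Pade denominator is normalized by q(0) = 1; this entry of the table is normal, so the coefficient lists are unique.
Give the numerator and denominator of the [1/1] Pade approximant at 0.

Taylor coefficients needed (expand at 0): a_0 = 243/49, a_1 = 159651/6370, a_2 = 15162471/222950.
Write the denominator as Q(γ) = 1 + q1*γ. Requiring Q*f - P = O(γ^3) with deg P <= 1 kills the coefficients of γ^2..γ^2 in Q*f:
  γ^2: a_2 + q1*a_1 = 0, i.e. 15162471/222950 + (159651/6370)*q1 = 0.
Solving this linear system: q1 = -6933/2555.
The numerator is Q*f truncated at degree 1: P0 = a_0 = 243/49; P1 = a_1 + q1*a_0 = 37778967/3255070.

The Pade approximant has numerator coefficients [243/49, 37778967/3255070]; denominator coefficients [1, -6933/2555].


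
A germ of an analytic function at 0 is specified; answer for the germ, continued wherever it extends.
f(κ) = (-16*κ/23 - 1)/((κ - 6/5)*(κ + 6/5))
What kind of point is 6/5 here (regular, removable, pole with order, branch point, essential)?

The point is a pole of order 1.

The denominator factor κ - 6/5 vanishes at 6/5 and appears to the power 1; the numerator there equals -211/115, nonzero, and no other factor vanishes.
Hence a pole whose order is the multiplicity, 1.


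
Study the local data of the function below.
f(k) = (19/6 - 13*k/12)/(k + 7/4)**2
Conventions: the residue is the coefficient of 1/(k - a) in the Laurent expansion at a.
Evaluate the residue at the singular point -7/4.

At the order-2 pole -7/4 set g(k) = (k - (-7/4))^2*f(k) = 19/6 - 13*k/12.
Order-2 pole: residue = g'(a); g'(-7/4) = -13/12, so the residue is -13/12.

The residue is -13/12.


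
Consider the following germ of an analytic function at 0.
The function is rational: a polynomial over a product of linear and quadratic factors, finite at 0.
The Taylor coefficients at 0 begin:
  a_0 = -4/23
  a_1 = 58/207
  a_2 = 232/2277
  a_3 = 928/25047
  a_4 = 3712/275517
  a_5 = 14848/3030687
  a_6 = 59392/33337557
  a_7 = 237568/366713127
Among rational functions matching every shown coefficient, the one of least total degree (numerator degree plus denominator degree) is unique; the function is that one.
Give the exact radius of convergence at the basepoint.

No rational of total degree below 2 reproduces all 8 coefficients; solving the [1/1] Pade equations on them gives f(h) = (11/23 - 17*h/18)/(h - 11/4), whose expansion matches every shown term.
Denominator factor (h - 11/4): pole of order 1 at 11/4, modulus 11/4.
The radius of convergence is the smallest modulus among the singular points: 11/4.

The radius of convergence is 11/4.


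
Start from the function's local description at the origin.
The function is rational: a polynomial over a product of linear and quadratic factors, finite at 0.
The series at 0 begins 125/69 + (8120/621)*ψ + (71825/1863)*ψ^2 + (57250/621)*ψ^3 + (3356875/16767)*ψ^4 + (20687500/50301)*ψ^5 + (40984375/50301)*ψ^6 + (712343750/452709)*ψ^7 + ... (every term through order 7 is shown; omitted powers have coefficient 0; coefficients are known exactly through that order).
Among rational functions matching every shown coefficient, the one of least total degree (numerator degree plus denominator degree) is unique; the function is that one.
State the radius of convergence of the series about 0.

No rational of total degree below 3 reproduces all 8 coefficients; solving the [1/2] Pade equations on them gives f(ψ) = (38*ψ/15 + 15/23)/(ψ - 3/5)**2, whose expansion matches every shown term.
Denominator factor (ψ - 3/5)^2: pole of order 2 at 3/5, modulus 3/5.
The radius of convergence is the smallest modulus among the singular points: 3/5.

The radius of convergence is 3/5.


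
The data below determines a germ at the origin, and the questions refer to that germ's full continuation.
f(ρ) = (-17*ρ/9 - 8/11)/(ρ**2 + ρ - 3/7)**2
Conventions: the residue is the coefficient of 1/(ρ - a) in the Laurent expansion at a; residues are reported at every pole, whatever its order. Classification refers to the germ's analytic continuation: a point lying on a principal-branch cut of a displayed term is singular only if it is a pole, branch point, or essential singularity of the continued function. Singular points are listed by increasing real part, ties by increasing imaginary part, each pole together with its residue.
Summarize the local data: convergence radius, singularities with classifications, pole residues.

Radius of convergence at 0: -1/2 + (1/14)*sqrt(133).
At -1/2 - (1/14)*sqrt(133): a pole of order 2; residue (301/35739)*sqrt(133).
At -1/2 + (1/14)*sqrt(133): a pole of order 2; residue -(301/35739)*sqrt(133).

Denominator factor (ρ**2 + ρ - 3/7)^2: discriminant 19/7, real irrational roots -1/2 + (1/14)*sqrt(133) and -1/2 - (1/14)*sqrt(133); poles of order 2, moduli -1/2 + (1/14)*sqrt(133) and 1/2 + (1/14)*sqrt(133).
The radius of convergence is the smallest modulus among the singular points: -1/2 + (1/14)*sqrt(133).
The factor ρ**2 + ρ - 3/7 splits as (ρ - a)(ρ - a') with a = -1/2 - (1/14)*sqrt(133), a' = -1/2 + (1/14)*sqrt(133). At the order-2 pole a set g(ρ) = (ρ - a)^2*f(ρ) = [-17*ρ/9 - 8/11] / (ρ - a')^2.
Order-2 pole: residue = g'(a); g'(-1/2 - (1/14)*sqrt(133)) = (301/35739)*sqrt(133), so the residue is (301/35739)*sqrt(133).
The factor ρ**2 + ρ - 3/7 splits as (ρ - a)(ρ - a') with a = -1/2 + (1/14)*sqrt(133), a' = -1/2 - (1/14)*sqrt(133). At the order-2 pole a set g(ρ) = (ρ - a)^2*f(ρ) = [-17*ρ/9 - 8/11] / (ρ - a')^2.
Order-2 pole: residue = g'(a); g'(-1/2 + (1/14)*sqrt(133)) = -(301/35739)*sqrt(133), so the residue is -(301/35739)*sqrt(133).
List the singular points by increasing real part (a conjugate pair: the negative imaginary part first).
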